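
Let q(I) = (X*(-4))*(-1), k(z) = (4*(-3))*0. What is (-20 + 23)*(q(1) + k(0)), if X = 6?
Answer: 72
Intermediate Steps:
k(z) = 0 (k(z) = -12*0 = 0)
q(I) = 24 (q(I) = (6*(-4))*(-1) = -24*(-1) = 24)
(-20 + 23)*(q(1) + k(0)) = (-20 + 23)*(24 + 0) = 3*24 = 72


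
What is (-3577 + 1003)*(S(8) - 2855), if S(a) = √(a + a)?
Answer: 7338474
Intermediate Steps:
S(a) = √2*√a (S(a) = √(2*a) = √2*√a)
(-3577 + 1003)*(S(8) - 2855) = (-3577 + 1003)*(√2*√8 - 2855) = -2574*(√2*(2*√2) - 2855) = -2574*(4 - 2855) = -2574*(-2851) = 7338474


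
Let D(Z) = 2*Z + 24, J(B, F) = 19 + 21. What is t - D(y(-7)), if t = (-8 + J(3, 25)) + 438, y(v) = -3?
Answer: 452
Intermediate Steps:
J(B, F) = 40
t = 470 (t = (-8 + 40) + 438 = 32 + 438 = 470)
D(Z) = 24 + 2*Z
t - D(y(-7)) = 470 - (24 + 2*(-3)) = 470 - (24 - 6) = 470 - 1*18 = 470 - 18 = 452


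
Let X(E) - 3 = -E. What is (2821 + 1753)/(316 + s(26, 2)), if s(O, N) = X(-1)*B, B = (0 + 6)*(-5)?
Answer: 2287/98 ≈ 23.337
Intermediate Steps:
X(E) = 3 - E
B = -30 (B = 6*(-5) = -30)
s(O, N) = -120 (s(O, N) = (3 - 1*(-1))*(-30) = (3 + 1)*(-30) = 4*(-30) = -120)
(2821 + 1753)/(316 + s(26, 2)) = (2821 + 1753)/(316 - 120) = 4574/196 = 4574*(1/196) = 2287/98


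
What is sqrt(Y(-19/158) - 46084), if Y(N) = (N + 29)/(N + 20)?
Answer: I*sqrt(5612900341)/349 ≈ 214.67*I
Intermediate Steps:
Y(N) = (29 + N)/(20 + N)
sqrt(Y(-19/158) - 46084) = sqrt((29 - 19/158)/(20 - 19/158) - 46084) = sqrt((4563/158)/(3141/158) - 46084) = sqrt((158/3141)*(4563/158) - 46084) = sqrt(507/349 - 46084) = sqrt(-16082809/349) = I*sqrt(5612900341)/349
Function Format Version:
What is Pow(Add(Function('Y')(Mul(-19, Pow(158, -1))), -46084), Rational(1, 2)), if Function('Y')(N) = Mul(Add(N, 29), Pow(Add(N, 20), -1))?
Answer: Mul(Rational(1, 349), I, Pow(5612900341, Rational(1, 2))) ≈ Mul(214.67, I)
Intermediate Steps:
Function('Y')(N) = Mul(Pow(Add(20, N), -1), Add(29, N)) (Function('Y')(N) = Mul(Add(29, N), Pow(Add(20, N), -1)) = Mul(Pow(Add(20, N), -1), Add(29, N)))
Pow(Add(Function('Y')(Mul(-19, Pow(158, -1))), -46084), Rational(1, 2)) = Pow(Add(Mul(Pow(Add(20, Mul(-19, Pow(158, -1))), -1), Add(29, Mul(-19, Pow(158, -1)))), -46084), Rational(1, 2)) = Pow(Add(Mul(Pow(Add(20, Mul(-19, Rational(1, 158))), -1), Add(29, Mul(-19, Rational(1, 158)))), -46084), Rational(1, 2)) = Pow(Add(Mul(Pow(Add(20, Rational(-19, 158)), -1), Add(29, Rational(-19, 158))), -46084), Rational(1, 2)) = Pow(Add(Mul(Pow(Rational(3141, 158), -1), Rational(4563, 158)), -46084), Rational(1, 2)) = Pow(Add(Mul(Rational(158, 3141), Rational(4563, 158)), -46084), Rational(1, 2)) = Pow(Add(Rational(507, 349), -46084), Rational(1, 2)) = Pow(Rational(-16082809, 349), Rational(1, 2)) = Mul(Rational(1, 349), I, Pow(5612900341, Rational(1, 2)))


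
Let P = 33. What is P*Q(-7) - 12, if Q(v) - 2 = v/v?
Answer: 87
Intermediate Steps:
Q(v) = 3 (Q(v) = 2 + v/v = 2 + 1 = 3)
P*Q(-7) - 12 = 33*3 - 12 = 99 - 12 = 87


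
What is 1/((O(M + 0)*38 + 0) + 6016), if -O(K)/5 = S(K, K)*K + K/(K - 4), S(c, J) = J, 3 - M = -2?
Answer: 1/316 ≈ 0.0031646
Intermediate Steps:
M = 5 (M = 3 - 1*(-2) = 3 + 2 = 5)
O(K) = -5*K² - 5*K/(-4 + K) (O(K) = -5*(K*K + K/(K - 4)) = -5*(K² + K/(-4 + K)) = -5*K² - 5*K/(-4 + K))
1/((O(M + 0)*38 + 0) + 6016) = 1/(((5*(5 + 0)*(-1 - (5 + 0)² + 4*(5 + 0))/(-4 + (5 + 0)))*38 + 0) + 6016) = 1/(((5*5*(-1 - 1*5² + 4*5)/(-4 + 5))*38 + 0) + 6016) = 1/(((5*5*(-1 - 1*25 + 20)/1)*38 + 0) + 6016) = 1/(((5*5*1*(-1 - 25 + 20))*38 + 0) + 6016) = 1/(((5*5*1*(-6))*38 + 0) + 6016) = 1/((-150*38 + 0) + 6016) = 1/((-5700 + 0) + 6016) = 1/(-5700 + 6016) = 1/316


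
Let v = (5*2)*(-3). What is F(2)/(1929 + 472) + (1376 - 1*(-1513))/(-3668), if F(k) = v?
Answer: -1006647/1258124 ≈ -0.80012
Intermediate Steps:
v = -30 (v = 10*(-3) = -30)
F(k) = -30
F(2)/(1929 + 472) + (1376 - 1*(-1513))/(-3668) = -30/(1929 + 472) + (1376 - 1*(-1513))/(-3668) = -30/2401 + (1376 + 1513)*(-1/3668) = -30*1/2401 + 2889*(-1/3668) = -30/2401 - 2889/3668 = -1006647/1258124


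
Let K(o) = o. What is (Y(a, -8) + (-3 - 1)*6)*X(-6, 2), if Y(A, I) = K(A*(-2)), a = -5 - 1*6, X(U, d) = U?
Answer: 12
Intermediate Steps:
a = -11 (a = -5 - 6 = -11)
Y(A, I) = -2*A (Y(A, I) = A*(-2) = -2*A)
(Y(a, -8) + (-3 - 1)*6)*X(-6, 2) = (-2*(-11) + (-3 - 1)*6)*(-6) = (22 - 4*6)*(-6) = (22 - 24)*(-6) = -2*(-6) = 12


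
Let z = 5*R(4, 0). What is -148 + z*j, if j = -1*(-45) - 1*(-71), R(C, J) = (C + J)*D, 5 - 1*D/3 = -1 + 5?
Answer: 6812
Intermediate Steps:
D = 3 (D = 15 - 3*(-1 + 5) = 15 - 3*4 = 15 - 12 = 3)
R(C, J) = 3*C + 3*J (R(C, J) = (C + J)*3 = 3*C + 3*J)
j = 116 (j = 45 + 71 = 116)
z = 60 (z = 5*(3*4 + 3*0) = 5*(12 + 0) = 5*12 = 60)
-148 + z*j = -148 + 60*116 = -148 + 6960 = 6812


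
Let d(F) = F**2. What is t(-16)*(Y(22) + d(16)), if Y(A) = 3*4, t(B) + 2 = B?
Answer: -4824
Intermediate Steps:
t(B) = -2 + B
Y(A) = 12
t(-16)*(Y(22) + d(16)) = (-2 - 16)*(12 + 16**2) = -18*(12 + 256) = -18*268 = -4824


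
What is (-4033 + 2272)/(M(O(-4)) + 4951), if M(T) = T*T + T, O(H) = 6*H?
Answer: -1761/5503 ≈ -0.32001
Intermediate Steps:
M(T) = T + T² (M(T) = T² + T = T + T²)
(-4033 + 2272)/(M(O(-4)) + 4951) = (-4033 + 2272)/((6*(-4))*(1 + 6*(-4)) + 4951) = -1761/(-24*(1 - 24) + 4951) = -1761/(-24*(-23) + 4951) = -1761/(552 + 4951) = -1761/5503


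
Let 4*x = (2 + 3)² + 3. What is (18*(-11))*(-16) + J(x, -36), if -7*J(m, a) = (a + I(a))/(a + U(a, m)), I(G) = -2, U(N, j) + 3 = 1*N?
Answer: 1663162/525 ≈ 3167.9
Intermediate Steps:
U(N, j) = -3 + N (U(N, j) = -3 + 1*N = -3 + N)
x = 7 (x = ((2 + 3)² + 3)/4 = (5² + 3)/4 = (25 + 3)/4 = (¼)*28 = 7)
J(m, a) = -(-2 + a)/(7*(-3 + 2*a)) (J(m, a) = -(a - 2)/(7*(a + (-3 + a))) = -(-2 + a)/(7*(-3 + 2*a)))
(18*(-11))*(-16) + J(x, -36) = (18*(-11))*(-16) + (2 - 1*(-36))/(7*(-3 + 2*(-36))) = -198*(-16) + (2 + 36)/(7*(-3 - 72)) = 3168 + (⅐)*38/(-75) = 3168 + (⅐)*(-1/75)*38 = 3168 - 38/525 = 1663162/525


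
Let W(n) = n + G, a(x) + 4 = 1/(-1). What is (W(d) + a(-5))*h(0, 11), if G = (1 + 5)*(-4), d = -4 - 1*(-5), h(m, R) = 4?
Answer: -112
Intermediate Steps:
d = 1 (d = -4 + 5 = 1)
a(x) = -5 (a(x) = -4 + 1/(-1) = -4 - 1 = -5)
G = -24 (G = 6*(-4) = -24)
W(n) = -24 + n (W(n) = n - 24 = -24 + n)
(W(d) + a(-5))*h(0, 11) = ((-24 + 1) - 5)*4 = (-23 - 5)*4 = -28*4 = -112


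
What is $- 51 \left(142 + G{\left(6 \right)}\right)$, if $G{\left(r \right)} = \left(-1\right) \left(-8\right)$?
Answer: $-7650$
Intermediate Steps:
$G{\left(r \right)} = 8$
$- 51 \left(142 + G{\left(6 \right)}\right) = - 51 \left(142 + 8\right) = \left(-51\right) 150 = -7650$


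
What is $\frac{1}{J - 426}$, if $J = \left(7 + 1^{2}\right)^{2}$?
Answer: $- \frac{1}{362} \approx -0.0027624$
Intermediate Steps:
$J = 64$ ($J = \left(7 + 1\right)^{2} = 8^{2} = 64$)
$\frac{1}{J - 426} = \frac{1}{64 - 426} = \frac{1}{-362} = - \frac{1}{362}$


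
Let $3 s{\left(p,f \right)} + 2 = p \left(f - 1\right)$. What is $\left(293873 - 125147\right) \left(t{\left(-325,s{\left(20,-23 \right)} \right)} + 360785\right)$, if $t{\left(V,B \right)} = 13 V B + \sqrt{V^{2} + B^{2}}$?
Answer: $175407830810 + 56242 \sqrt{1182949} \approx 1.7547 \cdot 10^{11}$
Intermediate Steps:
$s{\left(p,f \right)} = - \frac{2}{3} + \frac{p \left(-1 + f\right)}{3}$ ($s{\left(p,f \right)} = - \frac{2}{3} + \frac{p \left(f - 1\right)}{3} = - \frac{2}{3} + \frac{p \left(-1 + f\right)}{3}$)
$t{\left(V,B \right)} = \sqrt{B^{2} + V^{2}} + 13 B V$ ($t{\left(V,B \right)} = 13 B V + \sqrt{B^{2} + V^{2}} = \sqrt{B^{2} + V^{2}} + 13 B V$)
$\left(293873 - 125147\right) \left(t{\left(-325,s{\left(20,-23 \right)} \right)} + 360785\right) = \left(293873 - 125147\right) \left(\left(\sqrt{\left(- \frac{2}{3} - \frac{20}{3} + \frac{1}{3} \left(-23\right) 20\right)^{2} + \left(-325\right)^{2}} + 13 \left(- \frac{2}{3} - \frac{20}{3} + \frac{1}{3} \left(-23\right) 20\right) \left(-325\right)\right) + 360785\right) = 168726 \left(\left(\sqrt{\left(- \frac{2}{3} - \frac{20}{3} - \frac{460}{3}\right)^{2} + 105625} + 13 \left(- \frac{2}{3} - \frac{20}{3} - \frac{460}{3}\right) \left(-325\right)\right) + 360785\right) = 168726 \left(\left(\sqrt{\left(- \frac{482}{3}\right)^{2} + 105625} + 13 \left(- \frac{482}{3}\right) \left(-325\right)\right) + 360785\right) = 168726 \left(\left(\sqrt{\frac{232324}{9} + 105625} + \frac{2036450}{3}\right) + 360785\right) = 168726 \left(\left(\sqrt{\frac{1182949}{9}} + \frac{2036450}{3}\right) + 360785\right) = 168726 \left(\left(\frac{\sqrt{1182949}}{3} + \frac{2036450}{3}\right) + 360785\right) = 168726 \left(\left(\frac{2036450}{3} + \frac{\sqrt{1182949}}{3}\right) + 360785\right) = 168726 \left(\frac{3118805}{3} + \frac{\sqrt{1182949}}{3}\right) = 175407830810 + 56242 \sqrt{1182949}$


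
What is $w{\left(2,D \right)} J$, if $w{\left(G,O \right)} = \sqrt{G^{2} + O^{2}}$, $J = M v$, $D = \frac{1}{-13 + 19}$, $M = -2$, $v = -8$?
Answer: $\frac{8 \sqrt{145}}{3} \approx 32.111$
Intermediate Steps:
$D = \frac{1}{6} \approx 0.16667$
$J = 16$ ($J = \left(-2\right) \left(-8\right) = 16$)
$w{\left(2,D \right)} J = \sqrt{2^{2} + \left(\frac{1}{6}\right)^{2}} \cdot 16 = \sqrt{4 + \frac{1}{36}} \cdot 16 = \sqrt{\frac{145}{36}} \cdot 16 = \frac{\sqrt{145}}{6} \cdot 16 = \frac{8 \sqrt{145}}{3}$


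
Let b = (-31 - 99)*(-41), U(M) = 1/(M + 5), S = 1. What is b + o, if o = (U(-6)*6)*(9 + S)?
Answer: 5270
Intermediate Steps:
U(M) = 1/(5 + M)
b = 5330 (b = -130*(-41) = 5330)
o = -60 (o = (6/(5 - 6))*(9 + 1) = (6/(-1))*10 = -1*6*10 = -6*10 = -60)
b + o = 5330 - 60 = 5270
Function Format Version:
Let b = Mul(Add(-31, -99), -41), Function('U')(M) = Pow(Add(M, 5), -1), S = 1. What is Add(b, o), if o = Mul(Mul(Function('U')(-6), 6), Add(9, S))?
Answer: 5270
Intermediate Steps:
Function('U')(M) = Pow(Add(5, M), -1)
b = 5330 (b = Mul(-130, -41) = 5330)
o = -60 (o = Mul(Mul(Pow(Add(5, -6), -1), 6), Add(9, 1)) = Mul(Mul(Pow(-1, -1), 6), 10) = Mul(Mul(-1, 6), 10) = Mul(-6, 10) = -60)
Add(b, o) = Add(5330, -60) = 5270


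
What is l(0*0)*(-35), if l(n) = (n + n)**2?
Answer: 0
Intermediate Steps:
l(n) = 4*n**2 (l(n) = (2*n)**2 = 4*n**2)
l(0*0)*(-35) = (4*(0*0)**2)*(-35) = (4*0**2)*(-35) = (4*0)*(-35) = 0*(-35) = 0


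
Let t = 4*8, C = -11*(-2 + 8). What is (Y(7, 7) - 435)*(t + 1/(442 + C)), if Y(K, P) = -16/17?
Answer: -89176563/6392 ≈ -13951.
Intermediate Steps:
Y(K, P) = -16/17 (Y(K, P) = -16*1/17 = -16/17)
C = -66 (C = -11*6 = -66)
t = 32
(Y(7, 7) - 435)*(t + 1/(442 + C)) = (-16/17 - 435)*(32 + 1/(442 - 66)) = -7411*(32 + 1/376)/17 = -7411/17*12033/376 = -89176563/6392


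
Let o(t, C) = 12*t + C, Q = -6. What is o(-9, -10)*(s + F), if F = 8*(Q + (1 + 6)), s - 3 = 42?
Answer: -6254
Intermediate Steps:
s = 45 (s = 3 + 42 = 45)
o(t, C) = C + 12*t
F = 8 (F = 8*(-6 + (1 + 6)) = 8*(-6 + 7) = 8*1 = 8)
o(-9, -10)*(s + F) = (-10 + 12*(-9))*(45 + 8) = (-10 - 108)*53 = -118*53 = -6254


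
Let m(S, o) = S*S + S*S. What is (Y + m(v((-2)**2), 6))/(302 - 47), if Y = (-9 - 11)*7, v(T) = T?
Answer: -36/85 ≈ -0.42353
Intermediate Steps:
m(S, o) = 2*S**2 (m(S, o) = S**2 + S**2 = 2*S**2)
Y = -140 (Y = -20*7 = -140)
(Y + m(v((-2)**2), 6))/(302 - 47) = (-140 + 2*((-2)**2)**2)/(302 - 47) = (-140 + 2*4**2)/255 = (-140 + 2*16)*(1/255) = (-140 + 32)*(1/255) = -108*1/255 = -36/85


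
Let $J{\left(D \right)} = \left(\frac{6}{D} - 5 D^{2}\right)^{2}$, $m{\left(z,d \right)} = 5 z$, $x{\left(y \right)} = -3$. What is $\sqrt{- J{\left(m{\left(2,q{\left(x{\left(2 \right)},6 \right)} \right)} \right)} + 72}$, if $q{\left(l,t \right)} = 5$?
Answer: $\frac{i \sqrt{6233209}}{5} \approx 499.33 i$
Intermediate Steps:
$J{\left(D \right)} = \left(- 5 D^{2} + \frac{6}{D}\right)^{2}$
$\sqrt{- J{\left(m{\left(2,q{\left(x{\left(2 \right)},6 \right)} \right)} \right)} + 72} = \sqrt{- \frac{\left(-6 + 5 \left(5 \cdot 2\right)^{3}\right)^{2}}{100} + 72} = \sqrt{- \frac{\left(-6 + 5 \cdot 10^{3}\right)^{2}}{100} + 72} = \sqrt{- \frac{\left(-6 + 5 \cdot 1000\right)^{2}}{100} + 72} = \sqrt{- \frac{\left(-6 + 5000\right)^{2}}{100} + 72} = \sqrt{- \frac{4994^{2}}{100} + 72} = \sqrt{- \frac{24940036}{100} + 72} = \sqrt{\left(-1\right) \frac{6235009}{25} + 72} = \sqrt{- \frac{6235009}{25} + 72} = \sqrt{- \frac{6233209}{25}} = \frac{i \sqrt{6233209}}{5}$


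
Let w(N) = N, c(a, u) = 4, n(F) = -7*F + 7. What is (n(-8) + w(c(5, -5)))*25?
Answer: 1675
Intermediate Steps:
n(F) = 7 - 7*F
(n(-8) + w(c(5, -5)))*25 = ((7 - 7*(-8)) + 4)*25 = ((7 + 56) + 4)*25 = (63 + 4)*25 = 67*25 = 1675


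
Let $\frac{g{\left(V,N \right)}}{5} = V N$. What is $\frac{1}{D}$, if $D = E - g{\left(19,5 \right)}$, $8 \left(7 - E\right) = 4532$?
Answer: $- \frac{2}{2069} \approx -0.00096665$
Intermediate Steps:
$g{\left(V,N \right)} = 5 N V$ ($g{\left(V,N \right)} = 5 V N = 5 N V$)
$E = - \frac{1119}{2}$ ($E = 7 - \frac{1133}{2} = - \frac{1119}{2} \approx -559.5$)
$D = - \frac{2069}{2}$ ($D = - \frac{1119}{2} - 5 \cdot 5 \cdot 19 = - \frac{1119}{2} - 475 = - \frac{2069}{2} \approx -1034.5$)
$\frac{1}{D} = \frac{1}{- \frac{2069}{2}} = - \frac{2}{2069}$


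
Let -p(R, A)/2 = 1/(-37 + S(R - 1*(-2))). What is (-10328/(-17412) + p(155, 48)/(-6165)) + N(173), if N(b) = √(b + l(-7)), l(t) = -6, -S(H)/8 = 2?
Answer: 281215628/474106995 + √167 ≈ 13.516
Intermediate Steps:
S(H) = -16 (S(H) = -8*2 = -16)
p(R, A) = 2/53 (p(R, A) = -2/(-37 - 16) = -2/(-53) = -2*(-1/53) = 2/53)
N(b) = √(-6 + b) (N(b) = √(b - 6) = √(-6 + b))
(-10328/(-17412) + p(155, 48)/(-6165)) + N(173) = (-10328/(-17412) + (2/53)/(-6165)) + √(-6 + 173) = (-10328*(-1/17412) + (2/53)*(-1/6165)) + √167 = (2582/4353 - 2/326745) + √167 = 281215628/474106995 + √167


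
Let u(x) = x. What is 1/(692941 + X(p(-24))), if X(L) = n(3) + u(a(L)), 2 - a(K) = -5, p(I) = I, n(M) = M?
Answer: 1/692951 ≈ 1.4431e-6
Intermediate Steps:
a(K) = 7 (a(K) = 2 - 1*(-5) = 2 + 5 = 7)
X(L) = 10 (X(L) = 3 + 7 = 10)
1/(692941 + X(p(-24))) = 1/(692941 + 10) = 1/692951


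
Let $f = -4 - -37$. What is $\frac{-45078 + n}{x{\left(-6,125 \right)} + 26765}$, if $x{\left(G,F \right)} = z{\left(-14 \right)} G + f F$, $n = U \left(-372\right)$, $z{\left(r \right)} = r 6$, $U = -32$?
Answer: $- \frac{16587}{15697} \approx -1.0567$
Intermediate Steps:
$z{\left(r \right)} = 6 r$
$n = 11904$ ($n = \left(-32\right) \left(-372\right) = 11904$)
$f = 33$ ($f = -4 + 37 = 33$)
$x{\left(G,F \right)} = - 84 G + 33 F$ ($x{\left(G,F \right)} = 6 \left(-14\right) G + 33 F = - 84 G + 33 F$)
$\frac{-45078 + n}{x{\left(-6,125 \right)} + 26765} = \frac{-45078 + 11904}{\left(\left(-84\right) \left(-6\right) + 33 \cdot 125\right) + 26765} = - \frac{33174}{\left(504 + 4125\right) + 26765} = - \frac{33174}{4629 + 26765} = - \frac{33174}{31394} = \left(-33174\right) \frac{1}{31394} = - \frac{16587}{15697}$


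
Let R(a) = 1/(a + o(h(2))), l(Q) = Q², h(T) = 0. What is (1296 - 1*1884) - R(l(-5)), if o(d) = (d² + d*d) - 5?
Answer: -11761/20 ≈ -588.05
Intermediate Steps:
o(d) = -5 + 2*d² (o(d) = (d² + d²) - 5 = 2*d² - 5 = -5 + 2*d²)
R(a) = 1/(-5 + a) (R(a) = 1/(a + (-5 + 2*0²)) = 1/(a + (-5 + 2*0)) = 1/(a + (-5 + 0)) = 1/(a - 5) = 1/(-5 + a))
(1296 - 1*1884) - R(l(-5)) = (1296 - 1*1884) - 1/(-5 + (-5)²) = (1296 - 1884) - 1/(-5 + 25) = -588 - 1/20 = -11761/20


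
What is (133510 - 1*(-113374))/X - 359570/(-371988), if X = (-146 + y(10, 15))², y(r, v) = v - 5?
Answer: 6155530757/430018128 ≈ 14.315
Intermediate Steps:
y(r, v) = -5 + v
X = 18496 (X = (-146 + (-5 + 15))² = (-146 + 10)² = (-136)² = 18496)
(133510 - 1*(-113374))/X - 359570/(-371988) = (133510 - 1*(-113374))/18496 - 359570/(-371988) = (133510 + 113374)*(1/18496) - 359570*(-1/371988) = 246884*(1/18496) + 179785/185994 = 61721/4624 + 179785/185994 = 6155530757/430018128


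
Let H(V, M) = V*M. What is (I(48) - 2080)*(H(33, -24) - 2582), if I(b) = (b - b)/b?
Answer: 7017920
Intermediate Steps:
I(b) = 0 (I(b) = 0/b = 0)
H(V, M) = M*V
(I(48) - 2080)*(H(33, -24) - 2582) = (0 - 2080)*(-24*33 - 2582) = -2080*(-792 - 2582) = -2080*(-3374) = 7017920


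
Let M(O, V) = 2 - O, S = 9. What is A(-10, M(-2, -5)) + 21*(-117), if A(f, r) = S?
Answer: -2448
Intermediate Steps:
A(f, r) = 9
A(-10, M(-2, -5)) + 21*(-117) = 9 + 21*(-117) = 9 - 2457 = -2448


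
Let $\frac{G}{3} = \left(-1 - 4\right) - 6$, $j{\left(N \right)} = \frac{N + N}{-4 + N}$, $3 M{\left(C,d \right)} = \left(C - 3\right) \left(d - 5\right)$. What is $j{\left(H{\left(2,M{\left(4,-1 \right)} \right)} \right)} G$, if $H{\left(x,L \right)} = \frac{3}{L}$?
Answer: $-18$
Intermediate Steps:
$M{\left(C,d \right)} = \frac{\left(-5 + d\right) \left(-3 + C\right)}{3}$ ($M{\left(C,d \right)} = \frac{\left(C - 3\right) \left(d - 5\right)}{3} = \frac{\left(-3 + C\right) \left(-5 + d\right)}{3} = \frac{\left(-5 + d\right) \left(-3 + C\right)}{3}$)
$j{\left(N \right)} = \frac{2 N}{-4 + N}$
$G = -33$ ($G = 3 \left(\left(-1 - 4\right) - 6\right) = 3 \left(-5 - 6\right) = 3 \left(-11\right) = -33$)
$j{\left(H{\left(2,M{\left(4,-1 \right)} \right)} \right)} G = \frac{2 \frac{3}{5 - -1 - \frac{20}{3} + \frac{1}{3} \cdot 4 \left(-1\right)}}{-4 + \frac{3}{5 - -1 - \frac{20}{3} + \frac{1}{3} \cdot 4 \left(-1\right)}} \left(-33\right) = \frac{2 \frac{3}{5 + 1 - \frac{20}{3} - \frac{4}{3}}}{-4 + \frac{3}{5 + 1 - \frac{20}{3} - \frac{4}{3}}} \left(-33\right) = \frac{2 \frac{3}{-2}}{-4 + \frac{3}{-2}} \left(-33\right) = \frac{2 \cdot 3 \left(- \frac{1}{2}\right)}{-4 + 3 \left(- \frac{1}{2}\right)} \left(-33\right) = 2 \left(- \frac{3}{2}\right) \frac{1}{-4 - \frac{3}{2}} \left(-33\right) = 2 \left(- \frac{3}{2}\right) \frac{1}{- \frac{11}{2}} \left(-33\right) = 2 \left(- \frac{3}{2}\right) \left(- \frac{2}{11}\right) \left(-33\right) = \frac{6}{11} \left(-33\right) = -18$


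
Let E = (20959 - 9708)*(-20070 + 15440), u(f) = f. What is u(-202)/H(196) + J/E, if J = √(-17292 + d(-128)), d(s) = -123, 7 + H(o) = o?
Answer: -202/189 - 9*I*√215/52092130 ≈ -1.0688 - 2.5333e-6*I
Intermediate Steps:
H(o) = -7 + o
E = -52092130 (E = 11251*(-4630) = -52092130)
J = 9*I*√215 (J = √(-17292 - 123) = √(-17415) = 9*I*√215 ≈ 131.97*I)
u(-202)/H(196) + J/E = -202/(-7 + 196) + (9*I*√215)/(-52092130) = -202/189 + (9*I*√215)*(-1/52092130) = -202*1/189 - 9*I*√215/52092130 = -202/189 - 9*I*√215/52092130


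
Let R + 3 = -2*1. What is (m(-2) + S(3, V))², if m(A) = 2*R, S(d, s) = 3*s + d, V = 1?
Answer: 16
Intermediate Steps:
R = -5 (R = -3 - 2*1 = -3 - 2 = -5)
S(d, s) = d + 3*s
m(A) = -10 (m(A) = 2*(-5) = -10)
(m(-2) + S(3, V))² = (-10 + (3 + 3*1))² = (-10 + (3 + 3))² = (-10 + 6)² = (-4)² = 16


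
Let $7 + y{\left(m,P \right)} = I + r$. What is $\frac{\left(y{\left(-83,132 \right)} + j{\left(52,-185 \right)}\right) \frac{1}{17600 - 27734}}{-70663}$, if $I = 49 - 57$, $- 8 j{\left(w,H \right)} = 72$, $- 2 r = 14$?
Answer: $- \frac{31}{716098842} \approx -4.329 \cdot 10^{-8}$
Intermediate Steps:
$r = -7$ ($r = \left(- \frac{1}{2}\right) 14 = -7$)
$j{\left(w,H \right)} = -9$ ($j{\left(w,H \right)} = \left(- \frac{1}{8}\right) 72 = -9$)
$I = -8$ ($I = 49 - 57 = -8$)
$y{\left(m,P \right)} = -22$ ($y{\left(m,P \right)} = -7 - 15 = -22$)
$\frac{\left(y{\left(-83,132 \right)} + j{\left(52,-185 \right)}\right) \frac{1}{17600 - 27734}}{-70663} = \frac{\left(-22 - 9\right) \frac{1}{17600 - 27734}}{-70663} = - \frac{31}{-10134} \left(- \frac{1}{70663}\right) = \left(-31\right) \left(- \frac{1}{10134}\right) \left(- \frac{1}{70663}\right) = \frac{31}{10134} \left(- \frac{1}{70663}\right) = - \frac{31}{716098842}$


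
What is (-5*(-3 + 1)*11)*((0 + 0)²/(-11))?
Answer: 0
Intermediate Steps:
(-5*(-3 + 1)*11)*((0 + 0)²/(-11)) = (-5*(-2)*11)*(0²*(-1/11)) = (10*11)*(0*(-1/11)) = 110*0 = 0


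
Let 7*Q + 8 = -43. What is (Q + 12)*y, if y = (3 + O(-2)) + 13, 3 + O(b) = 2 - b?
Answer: 561/7 ≈ 80.143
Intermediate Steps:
O(b) = -1 - b (O(b) = -3 + (2 - b) = -1 - b)
y = 17 (y = (3 + (-1 - 1*(-2))) + 13 = (3 + (-1 + 2)) + 13 = (3 + 1) + 13 = 4 + 13 = 17)
Q = -51/7 (Q = -8/7 + (⅐)*(-43) = -8/7 - 43/7 = -51/7 ≈ -7.2857)
(Q + 12)*y = (-51/7 + 12)*17 = (33/7)*17 = 561/7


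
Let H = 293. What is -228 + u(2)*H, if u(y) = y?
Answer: 358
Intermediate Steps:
-228 + u(2)*H = -228 + 2*293 = -228 + 586 = 358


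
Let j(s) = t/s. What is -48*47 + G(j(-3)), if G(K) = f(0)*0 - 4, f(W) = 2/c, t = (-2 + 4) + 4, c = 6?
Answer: -2260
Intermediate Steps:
t = 6 (t = 2 + 4 = 6)
f(W) = ⅓ (f(W) = 2/6 = 2*(⅙) = ⅓)
j(s) = 6/s
G(K) = -4 (G(K) = (⅓)*0 - 4 = 0 - 4 = -4)
-48*47 + G(j(-3)) = -48*47 - 4 = -2256 - 4 = -2260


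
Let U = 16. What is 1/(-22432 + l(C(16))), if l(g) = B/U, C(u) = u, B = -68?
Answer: -4/89745 ≈ -4.4571e-5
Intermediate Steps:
l(g) = -17/4 (l(g) = -68/16 = -68*1/16 = -17/4)
1/(-22432 + l(C(16))) = 1/(-22432 - 17/4) = 1/(-89745/4) = -4/89745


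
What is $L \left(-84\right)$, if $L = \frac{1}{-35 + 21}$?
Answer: $6$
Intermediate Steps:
$L = - \frac{1}{14}$ ($L = \frac{1}{-14} = - \frac{1}{14} \approx -0.071429$)
$L \left(-84\right) = \left(- \frac{1}{14}\right) \left(-84\right) = 6$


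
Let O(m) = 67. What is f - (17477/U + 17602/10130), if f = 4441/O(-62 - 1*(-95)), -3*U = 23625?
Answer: 35684978317/534484125 ≈ 66.765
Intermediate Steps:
U = -7875 (U = -1/3*23625 = -7875)
f = 4441/67 ≈ 66.284
f - (17477/U + 17602/10130) = 4441/67 - (17477/(-7875) + 17602/10130) = 4441/67 - (17477*(-1/7875) + 17602*(1/10130)) = 4441/67 - (-17477/7875 + 8801/5065) = 4441/67 - 1*(-3842626/7977375) = 4441/67 + 3842626/7977375 = 35684978317/534484125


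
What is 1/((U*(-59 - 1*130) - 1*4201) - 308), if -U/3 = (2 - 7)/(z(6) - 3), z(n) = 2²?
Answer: -1/7344 ≈ -0.00013617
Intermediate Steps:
z(n) = 4
U = 15 (U = -3*(2 - 7)/(4 - 3) = -(-15)/1 = -(-15) = -3*(-5) = 15)
1/((U*(-59 - 1*130) - 1*4201) - 308) = 1/((15*(-59 - 1*130) - 1*4201) - 308) = 1/((15*(-59 - 130) - 4201) - 308) = 1/((15*(-189) - 4201) - 308) = 1/((-2835 - 4201) - 308) = 1/(-7036 - 308) = 1/(-7344) = -1/7344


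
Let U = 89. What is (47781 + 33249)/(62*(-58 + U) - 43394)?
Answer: -13505/6912 ≈ -1.9538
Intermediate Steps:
(47781 + 33249)/(62*(-58 + U) - 43394) = (47781 + 33249)/(62*(-58 + 89) - 43394) = 81030/(62*31 - 43394) = 81030/(1922 - 43394) = 81030/(-41472) = 81030*(-1/41472) = -13505/6912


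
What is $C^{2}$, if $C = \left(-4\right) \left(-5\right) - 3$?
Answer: $289$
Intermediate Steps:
$C = 17$ ($C = 20 - 3 = 17$)
$C^{2} = 17^{2} = 289$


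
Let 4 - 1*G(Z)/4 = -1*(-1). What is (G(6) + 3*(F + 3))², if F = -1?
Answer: 324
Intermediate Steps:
G(Z) = 12 (G(Z) = 16 - (-4)*(-1) = 16 - 4*1 = 16 - 4 = 12)
(G(6) + 3*(F + 3))² = (12 + 3*(-1 + 3))² = (12 + 3*2)² = (12 + 6)² = 18² = 324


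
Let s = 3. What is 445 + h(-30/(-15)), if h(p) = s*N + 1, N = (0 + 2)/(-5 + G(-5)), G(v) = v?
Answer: 2227/5 ≈ 445.40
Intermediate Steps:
N = -1/5 (N = (0 + 2)/(-5 - 5) = 2/(-10) = 2*(-1/10) = -1/5 ≈ -0.20000)
h(p) = 2/5 (h(p) = 3*(-1/5) + 1 = -3/5 + 1 = 2/5)
445 + h(-30/(-15)) = 445 + 2/5 = 2227/5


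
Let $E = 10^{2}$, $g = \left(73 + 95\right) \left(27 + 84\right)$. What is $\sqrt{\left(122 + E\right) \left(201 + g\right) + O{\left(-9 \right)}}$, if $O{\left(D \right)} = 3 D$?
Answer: $3 \sqrt{464939} \approx 2045.6$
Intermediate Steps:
$g = 18648$ ($g = 168 \cdot 111 = 18648$)
$E = 100$
$\sqrt{\left(122 + E\right) \left(201 + g\right) + O{\left(-9 \right)}} = \sqrt{\left(122 + 100\right) \left(201 + 18648\right) + 3 \left(-9\right)} = \sqrt{222 \cdot 18849 - 27} = \sqrt{4184478 - 27} = \sqrt{4184451} = 3 \sqrt{464939}$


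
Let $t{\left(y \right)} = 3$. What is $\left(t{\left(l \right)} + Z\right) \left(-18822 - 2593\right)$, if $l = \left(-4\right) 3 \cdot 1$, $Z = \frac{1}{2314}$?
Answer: $- \frac{148684345}{2314} \approx -64254.0$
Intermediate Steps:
$Z = \frac{1}{2314} \approx 0.00043215$
$l = -12$ ($l = \left(-12\right) 1 = -12$)
$\left(t{\left(l \right)} + Z\right) \left(-18822 - 2593\right) = \left(3 + \frac{1}{2314}\right) \left(-18822 - 2593\right) = \frac{6943}{2314} \left(-21415\right) = - \frac{148684345}{2314}$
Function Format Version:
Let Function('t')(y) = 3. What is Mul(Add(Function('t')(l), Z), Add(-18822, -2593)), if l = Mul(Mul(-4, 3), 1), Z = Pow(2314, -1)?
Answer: Rational(-148684345, 2314) ≈ -64254.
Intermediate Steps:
Z = Rational(1, 2314) ≈ 0.00043215
l = -12 (l = Mul(-12, 1) = -12)
Mul(Add(Function('t')(l), Z), Add(-18822, -2593)) = Mul(Add(3, Rational(1, 2314)), Add(-18822, -2593)) = Mul(Rational(6943, 2314), -21415) = Rational(-148684345, 2314)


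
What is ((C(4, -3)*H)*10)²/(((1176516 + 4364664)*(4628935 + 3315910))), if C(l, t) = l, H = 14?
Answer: 3136/440238162171 ≈ 7.1234e-9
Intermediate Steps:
((C(4, -3)*H)*10)²/(((1176516 + 4364664)*(4628935 + 3315910))) = ((4*14)*10)²/(((1176516 + 4364664)*(4628935 + 3315910))) = (56*10)²/((5541180*7944845)) = 560²/44023816217100 = 313600*(1/44023816217100) = 3136/440238162171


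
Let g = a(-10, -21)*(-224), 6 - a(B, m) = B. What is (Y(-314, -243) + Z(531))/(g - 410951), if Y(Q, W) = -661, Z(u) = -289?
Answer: 190/82907 ≈ 0.0022917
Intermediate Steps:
a(B, m) = 6 - B
g = -3584 (g = (6 - 1*(-10))*(-224) = (6 + 10)*(-224) = 16*(-224) = -3584)
(Y(-314, -243) + Z(531))/(g - 410951) = (-661 - 289)/(-3584 - 410951) = -950/(-414535) = -950*(-1/414535) = 190/82907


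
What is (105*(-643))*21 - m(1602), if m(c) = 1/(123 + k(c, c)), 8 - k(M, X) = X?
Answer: -2085605864/1471 ≈ -1.4178e+6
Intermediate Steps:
k(M, X) = 8 - X
m(c) = 1/(131 - c) (m(c) = 1/(123 + (8 - c)) = 1/(131 - c))
(105*(-643))*21 - m(1602) = (105*(-643))*21 - (-1)/(-131 + 1602) = -67515*21 - (-1)/1471 = -1417815 - (-1)/1471 = -1417815 - 1*(-1/1471) = -1417815 + 1/1471 = -2085605864/1471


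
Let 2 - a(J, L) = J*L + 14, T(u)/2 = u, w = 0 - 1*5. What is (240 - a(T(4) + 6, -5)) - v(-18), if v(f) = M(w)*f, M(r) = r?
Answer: 92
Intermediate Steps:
w = -5 (w = 0 - 5 = -5)
T(u) = 2*u
a(J, L) = -12 - J*L (a(J, L) = 2 - (J*L + 14) = 2 - (14 + J*L) = 2 + (-14 - J*L) = -12 - J*L)
v(f) = -5*f
(240 - a(T(4) + 6, -5)) - v(-18) = (240 - (-12 - 1*(2*4 + 6)*(-5))) - (-5)*(-18) = (240 - (-12 - 1*(8 + 6)*(-5))) - 1*90 = (240 - (-12 - 1*14*(-5))) - 90 = (240 - (-12 + 70)) - 90 = (240 - 1*58) - 90 = (240 - 58) - 90 = 182 - 90 = 92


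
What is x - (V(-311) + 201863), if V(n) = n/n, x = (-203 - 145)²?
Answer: -80760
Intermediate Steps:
x = 121104 (x = (-348)² = 121104)
V(n) = 1
x - (V(-311) + 201863) = 121104 - (1 + 201863) = 121104 - 1*201864 = 121104 - 201864 = -80760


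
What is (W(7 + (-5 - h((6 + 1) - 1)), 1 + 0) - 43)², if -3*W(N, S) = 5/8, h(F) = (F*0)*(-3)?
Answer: 1075369/576 ≈ 1867.0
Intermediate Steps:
h(F) = 0 (h(F) = 0*(-3) = 0)
W(N, S) = -5/24 (W(N, S) = -5/(3*8) = -⅓*5/8 = -5/24)
(W(7 + (-5 - h((6 + 1) - 1)), 1 + 0) - 43)² = (-5/24 - 43)² = (-1037/24)² = 1075369/576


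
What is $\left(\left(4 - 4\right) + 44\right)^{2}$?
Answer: $1936$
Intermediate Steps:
$\left(\left(4 - 4\right) + 44\right)^{2} = \left(0 + 44\right)^{2} = 44^{2} = 1936$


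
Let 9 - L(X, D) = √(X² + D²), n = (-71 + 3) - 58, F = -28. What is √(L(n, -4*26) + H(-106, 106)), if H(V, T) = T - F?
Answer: √(143 - 2*√6673) ≈ 4.5141*I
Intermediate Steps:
H(V, T) = 28 + T (H(V, T) = T - 1*(-28) = T + 28 = 28 + T)
n = -126 (n = -68 - 58 = -126)
L(X, D) = 9 - √(D² + X²) (L(X, D) = 9 - √(X² + D²) = 9 - √(D² + X²))
√(L(n, -4*26) + H(-106, 106)) = √((9 - √((-4*26)² + (-126)²)) + (28 + 106)) = √((9 - √((-104)² + 15876)) + 134) = √((9 - √(10816 + 15876)) + 134) = √((9 - √26692) + 134) = √((9 - 2*√6673) + 134) = √(143 - 2*√6673)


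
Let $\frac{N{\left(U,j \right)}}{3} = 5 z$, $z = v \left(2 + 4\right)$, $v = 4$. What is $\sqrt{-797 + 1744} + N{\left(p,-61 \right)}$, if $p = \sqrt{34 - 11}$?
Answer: $360 + \sqrt{947} \approx 390.77$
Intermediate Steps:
$p = \sqrt{23} \approx 4.7958$
$z = 24$ ($z = 4 \left(2 + 4\right) = 4 \cdot 6 = 24$)
$N{\left(U,j \right)} = 360$ ($N{\left(U,j \right)} = 3 \cdot 5 \cdot 24 = 3 \cdot 120 = 360$)
$\sqrt{-797 + 1744} + N{\left(p,-61 \right)} = \sqrt{-797 + 1744} + 360 = \sqrt{947} + 360 = 360 + \sqrt{947}$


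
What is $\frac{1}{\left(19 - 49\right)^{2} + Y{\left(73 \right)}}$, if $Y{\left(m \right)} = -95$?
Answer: $\frac{1}{805} \approx 0.0012422$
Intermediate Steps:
$\frac{1}{\left(19 - 49\right)^{2} + Y{\left(73 \right)}} = \frac{1}{\left(19 - 49\right)^{2} - 95} = \frac{1}{\left(-30\right)^{2} - 95} = \frac{1}{900 - 95} = \frac{1}{805}$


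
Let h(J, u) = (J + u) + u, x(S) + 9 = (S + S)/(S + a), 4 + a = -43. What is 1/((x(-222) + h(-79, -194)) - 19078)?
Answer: -269/5259582 ≈ -5.1145e-5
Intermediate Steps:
a = -47 (a = -4 - 43 = -47)
x(S) = -9 + 2*S/(-47 + S) (x(S) = -9 + (S + S)/(S - 47) = -9 + (2*S)/(-47 + S) = -9 + 2*S/(-47 + S))
h(J, u) = J + 2*u
1/((x(-222) + h(-79, -194)) - 19078) = 1/(((423 - 7*(-222))/(-47 - 222) + (-79 + 2*(-194))) - 19078) = 1/(((423 + 1554)/(-269) + (-79 - 388)) - 19078) = 1/((-1/269*1977 - 467) - 19078) = 1/((-1977/269 - 467) - 19078) = 1/(-127600/269 - 19078) = 1/(-5259582/269) = -269/5259582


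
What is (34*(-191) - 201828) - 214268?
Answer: -422590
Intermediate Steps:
(34*(-191) - 201828) - 214268 = (-6494 - 201828) - 214268 = -208322 - 214268 = -422590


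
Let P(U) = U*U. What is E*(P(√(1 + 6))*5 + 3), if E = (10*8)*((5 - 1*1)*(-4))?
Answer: -48640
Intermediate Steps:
P(U) = U²
E = -1280 (E = 80*((5 - 1)*(-4)) = 80*(4*(-4)) = 80*(-16) = -1280)
E*(P(√(1 + 6))*5 + 3) = -1280*((√(1 + 6))²*5 + 3) = -1280*((√7)²*5 + 3) = -1280*(7*5 + 3) = -1280*(35 + 3) = -1280*38 = -48640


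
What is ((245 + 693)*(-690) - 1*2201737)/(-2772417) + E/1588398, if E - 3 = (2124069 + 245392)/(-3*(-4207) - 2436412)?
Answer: 1828056785278873355/1778942058051904851 ≈ 1.0276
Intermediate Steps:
E = 4901912/2423791 (E = 3 + (2124069 + 245392)/(-3*(-4207) - 2436412) = 3 + 2369461/(12621 - 2436412) = 3 + 2369461/(-2423791) = 3 + 2369461*(-1/2423791) = 3 - 2369461/2423791 = 4901912/2423791 ≈ 2.0224)
((245 + 693)*(-690) - 1*2201737)/(-2772417) + E/1588398 = ((245 + 693)*(-690) - 1*2201737)/(-2772417) + (4901912/2423791)/1588398 = (938*(-690) - 2201737)*(-1/2772417) + (4901912/2423791)*(1/1588398) = (-647220 - 2201737)*(-1/2772417) + 2450956/1924972388409 = -2848957*(-1/2772417) + 2450956/1924972388409 = 2848957/2772417 + 2450956/1924972388409 = 1828056785278873355/1778942058051904851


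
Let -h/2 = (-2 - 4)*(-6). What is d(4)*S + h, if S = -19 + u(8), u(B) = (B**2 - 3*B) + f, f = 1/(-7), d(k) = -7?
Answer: -218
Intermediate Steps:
f = -1/7 ≈ -0.14286
u(B) = -1/7 + B**2 - 3*B (u(B) = (B**2 - 3*B) - 1/7 = -1/7 + B**2 - 3*B)
h = -72 (h = -2*(-2 - 4)*(-6) = -(-12)*(-6) = -2*36 = -72)
S = 146/7 (S = -19 + (-1/7 + 8**2 - 3*8) = -19 + (-1/7 + 64 - 24) = -19 + 279/7 = 146/7 ≈ 20.857)
d(4)*S + h = -7*146/7 - 72 = -146 - 72 = -218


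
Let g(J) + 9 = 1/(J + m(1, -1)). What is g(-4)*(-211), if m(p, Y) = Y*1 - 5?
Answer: 19201/10 ≈ 1920.1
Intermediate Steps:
m(p, Y) = -5 + Y (m(p, Y) = Y - 5 = -5 + Y)
g(J) = -9 + 1/(-6 + J) (g(J) = -9 + 1/(J + (-5 - 1)) = -9 + 1/(J - 6) = -9 + 1/(-6 + J))
g(-4)*(-211) = ((55 - 9*(-4))/(-6 - 4))*(-211) = ((55 + 36)/(-10))*(-211) = -1/10*91*(-211) = -91/10*(-211) = 19201/10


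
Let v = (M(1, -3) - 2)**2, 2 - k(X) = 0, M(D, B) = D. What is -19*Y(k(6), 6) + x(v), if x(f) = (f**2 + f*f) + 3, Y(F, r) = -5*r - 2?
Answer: 613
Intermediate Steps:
k(X) = 2 (k(X) = 2 - 1*0 = 2 + 0 = 2)
Y(F, r) = -2 - 5*r
v = 1 (v = (1 - 2)**2 = (-1)**2 = 1)
x(f) = 3 + 2*f**2 (x(f) = (f**2 + f**2) + 3 = 2*f**2 + 3 = 3 + 2*f**2)
-19*Y(k(6), 6) + x(v) = -19*(-2 - 5*6) + (3 + 2*1**2) = -19*(-2 - 30) + (3 + 2*1) = -19*(-32) + (3 + 2) = 608 + 5 = 613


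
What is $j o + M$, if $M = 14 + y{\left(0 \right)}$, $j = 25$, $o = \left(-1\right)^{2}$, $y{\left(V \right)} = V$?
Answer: $39$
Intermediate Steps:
$o = 1$
$M = 14$ ($M = 14 + 0 = 14$)
$j o + M = 25 \cdot 1 + 14 = 25 + 14 = 39$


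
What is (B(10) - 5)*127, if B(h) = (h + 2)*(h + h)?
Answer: 29845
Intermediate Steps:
B(h) = 2*h*(2 + h) (B(h) = (2 + h)*(2*h) = 2*h*(2 + h))
(B(10) - 5)*127 = (2*10*(2 + 10) - 5)*127 = (2*10*12 - 5)*127 = (240 - 5)*127 = 235*127 = 29845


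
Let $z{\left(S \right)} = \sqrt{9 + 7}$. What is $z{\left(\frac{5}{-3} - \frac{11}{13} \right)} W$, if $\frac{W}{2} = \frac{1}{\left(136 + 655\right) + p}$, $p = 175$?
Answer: $\frac{4}{483} \approx 0.0082816$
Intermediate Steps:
$z{\left(S \right)} = 4$ ($z{\left(S \right)} = \sqrt{16} = 4$)
$W = \frac{1}{483}$ ($W = \frac{2}{\left(136 + 655\right) + 175} = \frac{2}{791 + 175} = \frac{2}{966} = 2 \cdot \frac{1}{966} = \frac{1}{483} \approx 0.0020704$)
$z{\left(\frac{5}{-3} - \frac{11}{13} \right)} W = 4 \cdot \frac{1}{483} = \frac{4}{483}$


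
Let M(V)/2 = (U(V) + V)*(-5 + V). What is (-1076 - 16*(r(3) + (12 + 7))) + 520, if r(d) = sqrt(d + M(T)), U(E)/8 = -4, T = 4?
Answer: -860 - 16*sqrt(59) ≈ -982.90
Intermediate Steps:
U(E) = -32 (U(E) = 8*(-4) = -32)
M(V) = 2*(-32 + V)*(-5 + V) (M(V) = 2*((-32 + V)*(-5 + V)) = 2*(-32 + V)*(-5 + V))
r(d) = sqrt(56 + d) (r(d) = sqrt(d + (320 - 74*4 + 2*4**2)) = sqrt(d + (320 - 296 + 2*16)) = sqrt(d + (320 - 296 + 32)) = sqrt(d + 56) = sqrt(56 + d))
(-1076 - 16*(r(3) + (12 + 7))) + 520 = (-1076 - 16*(sqrt(56 + 3) + (12 + 7))) + 520 = (-1076 - 16*(sqrt(59) + 19)) + 520 = (-1076 - 16*(19 + sqrt(59))) + 520 = (-1076 + (-304 - 16*sqrt(59))) + 520 = (-1380 - 16*sqrt(59)) + 520 = -860 - 16*sqrt(59)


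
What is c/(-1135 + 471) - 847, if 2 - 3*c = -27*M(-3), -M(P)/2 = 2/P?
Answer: -843631/996 ≈ -847.02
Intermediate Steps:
M(P) = -4/P
c = 38/3 (c = 2/3 - (-9)*(-4/(-3)) = 2/3 - (-9)*(-4*(-1/3)) = 2/3 - (-9)*4/3 = 2/3 - 1/3*(-36) = 2/3 + 12 = 38/3 ≈ 12.667)
c/(-1135 + 471) - 847 = 38/(3*(-1135 + 471)) - 847 = (38/3)/(-664) - 847 = (38/3)*(-1/664) - 847 = -19/996 - 847 = -843631/996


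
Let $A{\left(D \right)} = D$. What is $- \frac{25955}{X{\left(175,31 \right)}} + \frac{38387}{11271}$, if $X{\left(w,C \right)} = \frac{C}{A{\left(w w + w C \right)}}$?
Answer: $- \frac{10546022730253}{349401} \approx -3.0183 \cdot 10^{7}$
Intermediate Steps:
$X{\left(w,C \right)} = \frac{C}{w^{2} + C w}$ ($X{\left(w,C \right)} = \frac{C}{w w + w C} = \frac{C}{w^{2} + C w}$)
$- \frac{25955}{X{\left(175,31 \right)}} + \frac{38387}{11271} = - \frac{25955}{31 \cdot \frac{1}{175} \frac{1}{31 + 175}} + \frac{38387}{11271} = - \frac{25955}{31 \cdot \frac{1}{175} \cdot \frac{1}{206}} + 38387 \cdot \frac{1}{11271} = - \frac{25955}{31 \cdot \frac{1}{175} \cdot \frac{1}{206}} + \frac{38387}{11271} = - \frac{25955}{\frac{31}{36050}} + \frac{38387}{11271} = \left(-25955\right) \frac{36050}{31} + \frac{38387}{11271} = - \frac{935677750}{31} + \frac{38387}{11271} = - \frac{10546022730253}{349401}$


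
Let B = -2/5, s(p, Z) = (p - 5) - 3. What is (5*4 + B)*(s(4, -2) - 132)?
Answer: -13328/5 ≈ -2665.6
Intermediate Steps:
s(p, Z) = -8 + p (s(p, Z) = (-5 + p) - 3 = -8 + p)
B = -⅖ (B = -2*⅕ = -⅖ ≈ -0.40000)
(5*4 + B)*(s(4, -2) - 132) = (5*4 - ⅖)*((-8 + 4) - 132) = (20 - ⅖)*(-4 - 132) = (98/5)*(-136) = -13328/5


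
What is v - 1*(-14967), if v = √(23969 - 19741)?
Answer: 14967 + 2*√1057 ≈ 15032.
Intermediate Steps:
v = 2*√1057 (v = √4228 = 2*√1057 ≈ 65.023)
v - 1*(-14967) = 2*√1057 - 1*(-14967) = 2*√1057 + 14967 = 14967 + 2*√1057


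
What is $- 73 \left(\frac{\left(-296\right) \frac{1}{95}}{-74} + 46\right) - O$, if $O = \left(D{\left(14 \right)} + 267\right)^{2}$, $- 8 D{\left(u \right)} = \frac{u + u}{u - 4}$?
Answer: $- \frac{565921051}{7600} \approx -74463.0$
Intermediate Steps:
$D{\left(u \right)} = - \frac{u}{4 \left(-4 + u\right)}$ ($D{\left(u \right)} = - \frac{\left(u + u\right) \frac{1}{u - 4}}{8} = - \frac{2 u \frac{1}{-4 + u}}{8} = - \frac{u}{4 \left(-4 + u\right)}$)
$O = \frac{28440889}{400}$ ($O = \left(\left(-1\right) 14 \frac{1}{-16 + 4 \cdot 14} + 267\right)^{2} = \left(\left(-1\right) 14 \frac{1}{-16 + 56} + 267\right)^{2} = \left(\left(-1\right) 14 \cdot \frac{1}{40} + 267\right)^{2} = \left(- \frac{7}{20} + 267\right)^{2} = \left(\frac{5333}{20}\right)^{2} = \frac{28440889}{400} \approx 71102.0$)
$- 73 \left(\frac{\left(-296\right) \frac{1}{95}}{-74} + 46\right) - O = - 73 \left(\frac{\left(-296\right) \frac{1}{95}}{-74} + 46\right) - \frac{28440889}{400} = - 73 \left(\left(-296\right) \frac{1}{95} \left(- \frac{1}{74}\right) + 46\right) - \frac{28440889}{400} = - 73 \left(\left(- \frac{296}{95}\right) \left(- \frac{1}{74}\right) + 46\right) - \frac{28440889}{400} = - 73 \left(\frac{4}{95} + 46\right) - \frac{28440889}{400} = \left(-73\right) \frac{4374}{95} - \frac{28440889}{400} = - \frac{319302}{95} - \frac{28440889}{400} = - \frac{565921051}{7600}$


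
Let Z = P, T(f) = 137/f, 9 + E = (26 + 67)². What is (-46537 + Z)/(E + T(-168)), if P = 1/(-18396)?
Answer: -1712189306/317852877 ≈ -5.3867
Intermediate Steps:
E = 8640 (E = -9 + (26 + 67)² = -9 + 93² = -9 + 8649 = 8640)
P = -1/18396 ≈ -5.4360e-5
Z = -1/18396 ≈ -5.4360e-5
(-46537 + Z)/(E + T(-168)) = (-46537 - 1/18396)/(8640 + 137/(-168)) = -856094653/(18396*(8640 + 137*(-1/168))) = -856094653/(18396*(8640 - 137/168)) = -856094653/(18396*1451383/168) = -856094653/18396*168/1451383 = -1712189306/317852877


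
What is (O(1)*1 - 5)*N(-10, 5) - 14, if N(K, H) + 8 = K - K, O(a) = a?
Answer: 18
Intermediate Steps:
N(K, H) = -8 (N(K, H) = -8 + (K - K) = -8 + 0 = -8)
(O(1)*1 - 5)*N(-10, 5) - 14 = (1*1 - 5)*(-8) - 14 = (1 - 5)*(-8) - 14 = -4*(-8) - 14 = 32 - 14 = 18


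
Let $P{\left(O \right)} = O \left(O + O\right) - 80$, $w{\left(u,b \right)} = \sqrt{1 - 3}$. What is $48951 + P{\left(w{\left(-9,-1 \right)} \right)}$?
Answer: $48867$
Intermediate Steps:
$w{\left(u,b \right)} = i \sqrt{2}$ ($w{\left(u,b \right)} = \sqrt{-2} = i \sqrt{2}$)
$P{\left(O \right)} = -80 + 2 O^{2}$ ($P{\left(O \right)} = O 2 O - 80 = 2 O^{2} - 80 = -80 + 2 O^{2}$)
$48951 + P{\left(w{\left(-9,-1 \right)} \right)} = 48951 - \left(80 - 2 \left(i \sqrt{2}\right)^{2}\right) = 48951 + \left(-80 + 2 \left(-2\right)\right) = 48951 - 84 = 48867$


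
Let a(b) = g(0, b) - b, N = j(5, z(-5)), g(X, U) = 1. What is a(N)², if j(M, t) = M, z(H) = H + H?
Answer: 16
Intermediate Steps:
z(H) = 2*H
N = 5
a(b) = 1 - b
a(N)² = (1 - 1*5)² = (1 - 5)² = (-4)² = 16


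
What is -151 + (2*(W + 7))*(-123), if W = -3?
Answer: -1135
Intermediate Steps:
-151 + (2*(W + 7))*(-123) = -151 + (2*(-3 + 7))*(-123) = -151 + (2*4)*(-123) = -151 + 8*(-123) = -151 - 984 = -1135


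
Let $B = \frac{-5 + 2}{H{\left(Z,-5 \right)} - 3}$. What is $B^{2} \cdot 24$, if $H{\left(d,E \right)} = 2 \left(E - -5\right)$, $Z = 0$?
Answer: $24$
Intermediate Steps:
$H{\left(d,E \right)} = 10 + 2 E$ ($H{\left(d,E \right)} = 2 \left(E + 5\right) = 2 \left(5 + E\right) = 10 + 2 E$)
$B = 1$ ($B = \frac{-5 + 2}{\left(10 + 2 \left(-5\right)\right) - 3} = - \frac{3}{\left(10 - 10\right) - 3} = - \frac{3}{0 - 3} = - \frac{3}{-3} = \left(-3\right) \left(- \frac{1}{3}\right) = 1$)
$B^{2} \cdot 24 = 1^{2} \cdot 24 = 1 \cdot 24 = 24$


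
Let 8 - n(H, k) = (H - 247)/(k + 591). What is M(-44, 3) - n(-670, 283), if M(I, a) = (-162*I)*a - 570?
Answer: 18183527/874 ≈ 20805.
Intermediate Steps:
M(I, a) = -570 - 162*I*a (M(I, a) = -162*I*a - 570 = -570 - 162*I*a)
n(H, k) = 8 - (-247 + H)/(591 + k) (n(H, k) = 8 - (H - 247)/(k + 591) = 8 - (-247 + H)/(591 + k))
M(-44, 3) - n(-670, 283) = (-570 - 162*(-44)*3) - (4975 - 1*(-670) + 8*283)/(591 + 283) = (-570 + 21384) - (4975 + 670 + 2264)/874 = 20814 - 7909/874 = 18183527/874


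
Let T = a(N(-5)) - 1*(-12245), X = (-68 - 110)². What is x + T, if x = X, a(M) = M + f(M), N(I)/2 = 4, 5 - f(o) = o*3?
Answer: 43918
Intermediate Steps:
f(o) = 5 - 3*o (f(o) = 5 - o*3 = 5 - 3*o)
N(I) = 8 (N(I) = 2*4 = 8)
a(M) = 5 - 2*M (a(M) = M + (5 - 3*M) = 5 - 2*M)
X = 31684 (X = (-178)² = 31684)
x = 31684
T = 12234 (T = (5 - 2*8) - 1*(-12245) = (5 - 16) + 12245 = -11 + 12245 = 12234)
x + T = 31684 + 12234 = 43918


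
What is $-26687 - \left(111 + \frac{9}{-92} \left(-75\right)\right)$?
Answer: $- \frac{2466091}{92} \approx -26805.0$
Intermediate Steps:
$-26687 - \left(111 + \frac{9}{-92} \left(-75\right)\right) = -26687 - \left(111 + 9 \left(- \frac{1}{92}\right) \left(-75\right)\right) = -26687 - \left(111 - - \frac{675}{92}\right) = -26687 - \left(111 + \frac{675}{92}\right) = -26687 - \frac{10887}{92} = - \frac{2466091}{92}$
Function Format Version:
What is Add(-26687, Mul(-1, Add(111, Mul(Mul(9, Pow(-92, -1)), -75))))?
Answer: Rational(-2466091, 92) ≈ -26805.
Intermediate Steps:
Add(-26687, Mul(-1, Add(111, Mul(Mul(9, Pow(-92, -1)), -75)))) = Add(-26687, Mul(-1, Add(111, Mul(Mul(9, Rational(-1, 92)), -75)))) = Add(-26687, Mul(-1, Add(111, Mul(Rational(-9, 92), -75)))) = Add(-26687, Mul(-1, Add(111, Rational(675, 92)))) = Add(-26687, Mul(-1, Rational(10887, 92))) = Add(-26687, Rational(-10887, 92)) = Rational(-2466091, 92)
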